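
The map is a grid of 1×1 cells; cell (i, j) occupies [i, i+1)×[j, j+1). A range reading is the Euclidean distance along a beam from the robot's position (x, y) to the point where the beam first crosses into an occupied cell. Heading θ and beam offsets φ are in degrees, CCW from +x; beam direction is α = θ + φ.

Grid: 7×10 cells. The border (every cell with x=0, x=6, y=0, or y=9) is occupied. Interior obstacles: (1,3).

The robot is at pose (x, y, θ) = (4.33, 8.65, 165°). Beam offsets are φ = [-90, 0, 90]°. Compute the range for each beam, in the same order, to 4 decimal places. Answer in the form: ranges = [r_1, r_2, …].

ranges = [0.3623, 1.3523, 7.9199]

beam 1: φ=-90°, α=75°
  dir = (cos 75°, sin 75°) = (0.2588, 0.9659); from cell (4,8)
  next x-line at t=2.5887, next y-line at t=0.3623; Δt_x=3.8637, Δt_y=1.0353
    y: enter (4,9) at t=0.3623 ← occupied
  → r_1 = 0.3623
beam 2: φ=0°, α=165°
  dir = (cos 165°, sin 165°) = (-0.9659, 0.2588); from cell (4,8)
  next x-line at t=0.3416, next y-line at t=1.3523; Δt_x=1.0353, Δt_y=3.8637
    x: enter (3,8) at t=0.3416
    y: enter (3,9) at t=1.3523 ← occupied
  → r_2 = 1.3523
beam 3: φ=90°, α=255°
  dir = (cos 255°, sin 255°) = (-0.2588, -0.9659); from cell (4,8)
  next x-line at t=1.2750, next y-line at t=0.6729; Δt_x=3.8637, Δt_y=1.0353
    y: enter (4,7) at t=0.6729
    x: enter (3,7) at t=1.2750
    y: enter (3,6) at t=1.7082
    y: enter (3,5) at t=2.7435
    y: enter (3,4) at t=3.7788
    y: enter (3,3) at t=4.8140
    x: enter (2,3) at t=5.1387
    y: enter (2,2) at t=5.8493
    y: enter (2,1) at t=6.8846
    y: enter (2,0) at t=7.9199 ← occupied
  → r_3 = 7.9199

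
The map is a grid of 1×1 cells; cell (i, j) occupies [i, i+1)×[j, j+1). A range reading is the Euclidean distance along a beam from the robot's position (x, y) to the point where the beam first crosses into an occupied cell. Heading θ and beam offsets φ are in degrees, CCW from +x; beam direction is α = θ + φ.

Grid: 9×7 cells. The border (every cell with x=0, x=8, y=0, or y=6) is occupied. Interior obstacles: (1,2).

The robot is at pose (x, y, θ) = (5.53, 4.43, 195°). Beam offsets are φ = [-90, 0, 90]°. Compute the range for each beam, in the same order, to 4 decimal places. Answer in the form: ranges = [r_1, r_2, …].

beam 1: φ=-90°, α=105°
  direction (-0.2588, 0.9659); cell (5,4); t to first gridline: x 2.0478, y 0.5901 (then +3.8637 / +1.0353)
    (5,5) via y @ 0.5901
    (5,6) via y @ 1.6254  # hit
  → r_1 = 1.6254
beam 2: φ=0°, α=195°
  direction (-0.9659, -0.2588); cell (5,4); t to first gridline: x 0.5487, y 1.6614 (then +1.0353 / +3.8637)
    (4,4) via x @ 0.5487
    (3,4) via x @ 1.5840
    (3,3) via y @ 1.6614
    (2,3) via x @ 2.6192
    (1,3) via x @ 3.6545
    (0,3) via x @ 4.6898  # hit
  → r_2 = 4.6898
beam 3: φ=90°, α=285°
  direction (0.2588, -0.9659); cell (5,4); t to first gridline: x 1.8159, y 0.4452 (then +3.8637 / +1.0353)
    (5,3) via y @ 0.4452
    (5,2) via y @ 1.4804
    (6,2) via x @ 1.8159
    (6,1) via y @ 2.5157
    (6,0) via y @ 3.5510  # hit
  → r_3 = 3.5510

ranges = [1.6254, 4.6898, 3.5510]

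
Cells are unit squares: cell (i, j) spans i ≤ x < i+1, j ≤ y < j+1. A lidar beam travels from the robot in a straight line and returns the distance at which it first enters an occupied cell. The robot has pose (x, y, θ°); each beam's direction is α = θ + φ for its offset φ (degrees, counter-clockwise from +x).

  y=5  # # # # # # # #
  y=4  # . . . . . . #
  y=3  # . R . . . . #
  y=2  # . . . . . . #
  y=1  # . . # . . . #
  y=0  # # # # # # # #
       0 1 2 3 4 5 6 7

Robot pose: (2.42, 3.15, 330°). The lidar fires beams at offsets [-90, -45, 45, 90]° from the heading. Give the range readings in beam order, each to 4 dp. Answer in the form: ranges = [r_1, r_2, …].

beam 1: φ=-90°, α=240°
  cosα=-0.5000 sinα=-0.8660 | (2,3) | tMaxX 0.8400 tMaxY 0.1732 | tΔX 2.0000 tΔY 1.1547
    t=0.1732 [y] (2,2)
    t=0.8400 [x] (1,2)
    t=1.3279 [y] (1,1)
    t=2.4826 [y] (1,0) — stop
  → r_1 = 2.4826
beam 2: φ=-45°, α=285°
  cosα=0.2588 sinα=-0.9659 | (2,3) | tMaxX 2.2409 tMaxY 0.1553 | tΔX 3.8637 tΔY 1.0353
    t=0.1553 [y] (2,2)
    t=1.1906 [y] (2,1)
    t=2.2258 [y] (2,0) — stop
  → r_2 = 2.2258
beam 3: φ=45°, α=15°
  cosα=0.9659 sinα=0.2588 | (2,3) | tMaxX 0.6005 tMaxY 3.2841 | tΔX 1.0353 tΔY 3.8637
    t=0.6005 [x] (3,3)
    t=1.6357 [x] (4,3)
    t=2.6710 [x] (5,3)
    t=3.2841 [y] (5,4)
    t=3.7063 [x] (6,4)
    t=4.7416 [x] (7,4) — stop
  → r_3 = 4.7416
beam 4: φ=90°, α=60°
  cosα=0.5000 sinα=0.8660 | (2,3) | tMaxX 1.1600 tMaxY 0.9815 | tΔX 2.0000 tΔY 1.1547
    t=0.9815 [y] (2,4)
    t=1.1600 [x] (3,4)
    t=2.1362 [y] (3,5) — stop
  → r_4 = 2.1362

ranges = [2.4826, 2.2258, 4.7416, 2.1362]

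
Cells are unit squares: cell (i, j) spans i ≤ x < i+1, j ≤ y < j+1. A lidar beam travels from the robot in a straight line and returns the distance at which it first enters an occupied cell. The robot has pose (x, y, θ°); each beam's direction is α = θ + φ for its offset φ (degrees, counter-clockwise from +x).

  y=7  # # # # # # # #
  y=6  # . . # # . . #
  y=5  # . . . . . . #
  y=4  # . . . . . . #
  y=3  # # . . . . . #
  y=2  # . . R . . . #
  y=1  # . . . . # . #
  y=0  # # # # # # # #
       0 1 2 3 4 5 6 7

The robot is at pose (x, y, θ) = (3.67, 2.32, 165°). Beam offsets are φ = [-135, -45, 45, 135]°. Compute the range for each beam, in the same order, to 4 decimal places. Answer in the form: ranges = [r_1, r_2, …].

ranges = [3.8452, 5.3400, 2.6400, 1.5242]

beam 1: φ=-135°, α=30°
  dir = (cos 30°, sin 30°) = (0.8660, 0.5000); from cell (3,2)
  next x-line at t=0.3811, next y-line at t=1.3600; Δt_x=1.1547, Δt_y=2.0000
    x: enter (4,2) at t=0.3811
    y: enter (4,3) at t=1.3600
    x: enter (5,3) at t=1.5358
    x: enter (6,3) at t=2.6905
    y: enter (6,4) at t=3.3600
    x: enter (7,4) at t=3.8452 ← occupied
  → r_1 = 3.8452
beam 2: φ=-45°, α=120°
  dir = (cos 120°, sin 120°) = (-0.5000, 0.8660); from cell (3,2)
  next x-line at t=1.3400, next y-line at t=0.7852; Δt_x=2.0000, Δt_y=1.1547
    y: enter (3,3) at t=0.7852
    x: enter (2,3) at t=1.3400
    y: enter (2,4) at t=1.9399
    y: enter (2,5) at t=3.0946
    x: enter (1,5) at t=3.3400
    y: enter (1,6) at t=4.2493
    x: enter (0,6) at t=5.3400 ← occupied
  → r_2 = 5.3400
beam 3: φ=45°, α=210°
  dir = (cos 210°, sin 210°) = (-0.8660, -0.5000); from cell (3,2)
  next x-line at t=0.7736, next y-line at t=0.6400; Δt_x=1.1547, Δt_y=2.0000
    y: enter (3,1) at t=0.6400
    x: enter (2,1) at t=0.7736
    x: enter (1,1) at t=1.9283
    y: enter (1,0) at t=2.6400 ← occupied
  → r_3 = 2.6400
beam 4: φ=135°, α=300°
  dir = (cos 300°, sin 300°) = (0.5000, -0.8660); from cell (3,2)
  next x-line at t=0.6600, next y-line at t=0.3695; Δt_x=2.0000, Δt_y=1.1547
    y: enter (3,1) at t=0.3695
    x: enter (4,1) at t=0.6600
    y: enter (4,0) at t=1.5242 ← occupied
  → r_4 = 1.5242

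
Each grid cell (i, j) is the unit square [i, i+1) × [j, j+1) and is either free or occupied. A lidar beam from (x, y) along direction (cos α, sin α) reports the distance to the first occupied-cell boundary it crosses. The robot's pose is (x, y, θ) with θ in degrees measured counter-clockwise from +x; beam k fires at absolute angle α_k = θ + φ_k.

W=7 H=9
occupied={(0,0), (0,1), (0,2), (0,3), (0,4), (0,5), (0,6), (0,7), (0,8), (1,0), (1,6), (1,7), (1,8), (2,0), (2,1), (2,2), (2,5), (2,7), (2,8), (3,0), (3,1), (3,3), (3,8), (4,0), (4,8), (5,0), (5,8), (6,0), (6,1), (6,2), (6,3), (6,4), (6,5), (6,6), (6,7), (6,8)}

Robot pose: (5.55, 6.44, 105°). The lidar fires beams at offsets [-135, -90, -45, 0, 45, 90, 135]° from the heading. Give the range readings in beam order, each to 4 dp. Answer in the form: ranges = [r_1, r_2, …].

beam 1: φ=-135°, α=330°
  cosα=0.8660 sinα=-0.5000 | (5,6) | tMaxX 0.5196 tMaxY 0.8800 | tΔX 1.1547 tΔY 2.0000
    t=0.5196 [x] (6,6) — stop
  → r_1 = 0.5196
beam 2: φ=-90°, α=15°
  cosα=0.9659 sinα=0.2588 | (5,6) | tMaxX 0.4659 tMaxY 2.1637 | tΔX 1.0353 tΔY 3.8637
    t=0.4659 [x] (6,6) — stop
  → r_2 = 0.4659
beam 3: φ=-45°, α=60°
  cosα=0.5000 sinα=0.8660 | (5,6) | tMaxX 0.9000 tMaxY 0.6466 | tΔX 2.0000 tΔY 1.1547
    t=0.6466 [y] (5,7)
    t=0.9000 [x] (6,7) — stop
  → r_3 = 0.9000
beam 4: φ=0°, α=105°
  cosα=-0.2588 sinα=0.9659 | (5,6) | tMaxX 2.1250 tMaxY 0.5798 | tΔX 3.8637 tΔY 1.0353
    t=0.5798 [y] (5,7)
    t=1.6150 [y] (5,8) — stop
  → r_4 = 1.6150
beam 5: φ=45°, α=150°
  cosα=-0.8660 sinα=0.5000 | (5,6) | tMaxX 0.6351 tMaxY 1.1200 | tΔX 1.1547 tΔY 2.0000
    t=0.6351 [x] (4,6)
    t=1.1200 [y] (4,7)
    t=1.7898 [x] (3,7)
    t=2.9445 [x] (2,7) — stop
  → r_5 = 2.9445
beam 6: φ=90°, α=195°
  cosα=-0.9659 sinα=-0.2588 | (5,6) | tMaxX 0.5694 tMaxY 1.7000 | tΔX 1.0353 tΔY 3.8637
    t=0.5694 [x] (4,6)
    t=1.6047 [x] (3,6)
    t=1.7000 [y] (3,5)
    t=2.6400 [x] (2,5) — stop
  → r_6 = 2.6400
beam 7: φ=135°, α=240°
  cosα=-0.5000 sinα=-0.8660 | (5,6) | tMaxX 1.1000 tMaxY 0.5081 | tΔX 2.0000 tΔY 1.1547
    t=0.5081 [y] (5,5)
    t=1.1000 [x] (4,5)
    t=1.6628 [y] (4,4)
    t=2.8175 [y] (4,3)
    t=3.1000 [x] (3,3) — stop
  → r_7 = 3.1000

ranges = [0.5196, 0.4659, 0.9000, 1.6150, 2.9445, 2.6400, 3.1000]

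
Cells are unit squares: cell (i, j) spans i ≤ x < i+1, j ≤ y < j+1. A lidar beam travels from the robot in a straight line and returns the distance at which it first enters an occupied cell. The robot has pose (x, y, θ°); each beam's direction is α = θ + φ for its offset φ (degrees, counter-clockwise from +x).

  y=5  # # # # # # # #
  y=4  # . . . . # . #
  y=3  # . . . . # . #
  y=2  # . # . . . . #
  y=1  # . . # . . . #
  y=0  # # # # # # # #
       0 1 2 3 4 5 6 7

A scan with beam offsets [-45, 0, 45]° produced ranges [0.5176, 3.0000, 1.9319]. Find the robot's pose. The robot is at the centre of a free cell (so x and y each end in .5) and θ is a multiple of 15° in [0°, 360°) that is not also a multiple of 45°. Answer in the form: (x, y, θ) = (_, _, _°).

The pose lattice has 20·16 = 320 candidates. Test each by forward raycasting.
  (1.5, 2.5, 210°): beam 2 = 0.5774 ≠ 3.0000 ✗
  (2.5, 4.5, 165°): beam 1 = 0.5774 ≠ 0.5176 ✗
  (4.5, 3.5, 120°): beam 1 = 1.5529 ≠ 0.5176 ✗
  …
  (3.5, 2.5, 330°): r_1=0.5176, r_2=3.0000, r_3=1.9319 — all match ✓
No second candidate reproduces the full scan.

(x, y, θ) = (3.5, 2.5, 330°)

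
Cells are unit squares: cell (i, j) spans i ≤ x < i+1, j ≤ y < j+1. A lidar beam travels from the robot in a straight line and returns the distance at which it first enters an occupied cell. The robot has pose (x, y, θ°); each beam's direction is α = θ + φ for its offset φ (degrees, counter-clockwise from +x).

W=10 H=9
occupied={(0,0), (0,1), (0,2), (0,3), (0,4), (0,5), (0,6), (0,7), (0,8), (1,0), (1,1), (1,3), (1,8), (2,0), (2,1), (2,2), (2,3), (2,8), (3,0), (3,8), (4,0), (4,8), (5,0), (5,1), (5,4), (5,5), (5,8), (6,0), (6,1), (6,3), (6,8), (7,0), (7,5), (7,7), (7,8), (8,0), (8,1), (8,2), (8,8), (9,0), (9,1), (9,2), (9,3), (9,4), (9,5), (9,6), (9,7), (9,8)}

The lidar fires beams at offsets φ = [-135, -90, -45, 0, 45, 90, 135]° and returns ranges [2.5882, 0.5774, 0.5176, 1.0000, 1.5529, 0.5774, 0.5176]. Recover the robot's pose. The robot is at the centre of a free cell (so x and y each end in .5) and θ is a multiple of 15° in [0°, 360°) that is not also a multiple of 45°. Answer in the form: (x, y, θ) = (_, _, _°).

Candidates: 42 free-cell centres × 16 headings = 672 poses. Raycast each; keep the one whose scan matches to 4 dp.
  (3.5, 3.5, 60°): beam 2 = 3.0000 ≠ 0.5774 ✗
  (8.5, 5.5, 165°): beam 1 = 0.5774 ≠ 2.5882 ✗
  (3.5, 7.5, 165°): beam 1 = 1.0000 ≠ 2.5882 ✗
  (3.5, 1.5, 300°): beam 1 = 0.5176 ≠ 2.5882 ✗
  (3.5, 2.5, 240°): beam 1 = 5.6940 ≠ 2.5882 ✗
  …
  (6.5, 5.5, 240°): r_1=2.5882, r_2=0.5774, r_3=0.5176, r_4=1.0000, r_5=1.5529, r_6=0.5774, r_7=0.5176 — all match ✓
No second candidate reproduces the full scan.

(x, y, θ) = (6.5, 5.5, 240°)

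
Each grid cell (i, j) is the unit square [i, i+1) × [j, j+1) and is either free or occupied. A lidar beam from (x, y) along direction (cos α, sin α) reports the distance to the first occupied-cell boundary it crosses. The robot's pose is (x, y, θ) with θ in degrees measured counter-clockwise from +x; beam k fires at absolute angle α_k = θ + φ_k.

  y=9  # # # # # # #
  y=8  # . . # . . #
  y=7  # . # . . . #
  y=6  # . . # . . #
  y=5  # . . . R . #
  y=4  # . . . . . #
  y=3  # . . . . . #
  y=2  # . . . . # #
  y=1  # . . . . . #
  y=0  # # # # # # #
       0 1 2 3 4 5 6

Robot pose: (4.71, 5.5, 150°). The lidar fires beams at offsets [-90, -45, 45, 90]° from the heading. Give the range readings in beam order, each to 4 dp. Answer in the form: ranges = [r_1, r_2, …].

beam 1: φ=-90°, α=60°
  d=(0.5000,0.8660)  start (4,5)  tX=0.5800 tY=0.5774  stride 1/|dx|=2.0000 1/|dy|=1.1547
    cross y-line → (4,6), t=0.5774
    cross x-line → (5,6), t=0.5800
    cross y-line → (5,7), t=1.7321
    cross x-line → (6,7), t=2.5800 (wall)
  → r_1 = 2.5800
beam 2: φ=-45°, α=105°
  d=(-0.2588,0.9659)  start (4,5)  tX=2.7432 tY=0.5176  stride 1/|dx|=3.8637 1/|dy|=1.0353
    cross y-line → (4,6), t=0.5176
    cross y-line → (4,7), t=1.5529
    cross y-line → (4,8), t=2.5882
    cross x-line → (3,8), t=2.7432 (wall)
  → r_2 = 2.7432
beam 3: φ=45°, α=195°
  d=(-0.9659,-0.2588)  start (4,5)  tX=0.7350 tY=1.9319  stride 1/|dx|=1.0353 1/|dy|=3.8637
    cross x-line → (3,5), t=0.7350
    cross x-line → (2,5), t=1.7703
    cross y-line → (2,4), t=1.9319
    cross x-line → (1,4), t=2.8056
    cross x-line → (0,4), t=3.8409 (wall)
  → r_3 = 3.8409
beam 4: φ=90°, α=240°
  d=(-0.5000,-0.8660)  start (4,5)  tX=1.4200 tY=0.5774  stride 1/|dx|=2.0000 1/|dy|=1.1547
    cross y-line → (4,4), t=0.5774
    cross x-line → (3,4), t=1.4200
    cross y-line → (3,3), t=1.7321
    cross y-line → (3,2), t=2.8868
    cross x-line → (2,2), t=3.4200
    cross y-line → (2,1), t=4.0415
    cross y-line → (2,0), t=5.1962 (wall)
  → r_4 = 5.1962

ranges = [2.5800, 2.7432, 3.8409, 5.1962]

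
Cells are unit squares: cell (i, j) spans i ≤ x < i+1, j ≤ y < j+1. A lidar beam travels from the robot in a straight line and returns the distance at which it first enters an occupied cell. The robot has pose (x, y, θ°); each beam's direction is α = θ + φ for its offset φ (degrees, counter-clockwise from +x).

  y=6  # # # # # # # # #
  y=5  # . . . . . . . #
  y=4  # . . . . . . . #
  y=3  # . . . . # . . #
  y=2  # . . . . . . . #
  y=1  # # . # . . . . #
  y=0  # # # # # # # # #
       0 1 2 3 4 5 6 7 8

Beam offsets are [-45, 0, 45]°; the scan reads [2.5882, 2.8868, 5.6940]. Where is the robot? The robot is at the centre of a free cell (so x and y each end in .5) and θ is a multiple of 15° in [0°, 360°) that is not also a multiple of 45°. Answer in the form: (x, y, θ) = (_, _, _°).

The pose lattice has 32·16 = 512 candidates. Test each by forward raycasting.
  (7.5, 1.5, 15°): beam 1 = 0.5774 ≠ 2.5882 ✗
  (2.5, 3.5, 345°): beam 1 = 1.7321 ≠ 2.5882 ✗
  (4.5, 2.5, 105°): beam 1 = 1.0000 ≠ 2.5882 ✗
  …
  (2.5, 4.5, 330°): r_1=2.5882, r_2=2.8868, r_3=5.6940 — all match ✓
Only this pose fits every beam.

(x, y, θ) = (2.5, 4.5, 330°)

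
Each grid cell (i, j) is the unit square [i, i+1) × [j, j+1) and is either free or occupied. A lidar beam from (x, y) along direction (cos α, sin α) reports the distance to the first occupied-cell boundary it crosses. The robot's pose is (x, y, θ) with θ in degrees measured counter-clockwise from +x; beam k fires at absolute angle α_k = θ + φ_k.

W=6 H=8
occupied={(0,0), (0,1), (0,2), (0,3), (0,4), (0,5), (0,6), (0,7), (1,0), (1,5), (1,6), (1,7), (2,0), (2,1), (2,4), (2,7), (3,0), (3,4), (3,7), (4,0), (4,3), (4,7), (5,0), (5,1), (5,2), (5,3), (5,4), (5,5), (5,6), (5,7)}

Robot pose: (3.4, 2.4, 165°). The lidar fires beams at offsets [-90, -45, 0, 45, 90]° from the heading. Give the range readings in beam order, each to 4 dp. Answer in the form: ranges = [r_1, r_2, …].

beam 1: φ=-90°, α=75°
  direction (0.2588, 0.9659); cell (3,2); t to first gridline: x 2.3182, y 0.6212 (then +3.8637 / +1.0353)
    (3,3) via y @ 0.6212
    (3,4) via y @ 1.6564  # hit
  → r_1 = 1.6564
beam 2: φ=-45°, α=120°
  direction (-0.5000, 0.8660); cell (3,2); t to first gridline: x 0.8000, y 0.6928 (then +2.0000 / +1.1547)
    (3,3) via y @ 0.6928
    (2,3) via x @ 0.8000
    (2,4) via y @ 1.8475  # hit
  → r_2 = 1.8475
beam 3: φ=0°, α=165°
  direction (-0.9659, 0.2588); cell (3,2); t to first gridline: x 0.4141, y 2.3182 (then +1.0353 / +3.8637)
    (2,2) via x @ 0.4141
    (1,2) via x @ 1.4494
    (1,3) via y @ 2.3182
    (0,3) via x @ 2.4847  # hit
  → r_3 = 2.4847
beam 4: φ=45°, α=210°
  direction (-0.8660, -0.5000); cell (3,2); t to first gridline: x 0.4619, y 0.8000 (then +1.1547 / +2.0000)
    (2,2) via x @ 0.4619
    (2,1) via y @ 0.8000  # hit
  → r_4 = 0.8000
beam 5: φ=90°, α=255°
  direction (-0.2588, -0.9659); cell (3,2); t to first gridline: x 1.5455, y 0.4141 (then +3.8637 / +1.0353)
    (3,1) via y @ 0.4141
    (3,0) via y @ 1.4494  # hit
  → r_5 = 1.4494

ranges = [1.6564, 1.8475, 2.4847, 0.8000, 1.4494]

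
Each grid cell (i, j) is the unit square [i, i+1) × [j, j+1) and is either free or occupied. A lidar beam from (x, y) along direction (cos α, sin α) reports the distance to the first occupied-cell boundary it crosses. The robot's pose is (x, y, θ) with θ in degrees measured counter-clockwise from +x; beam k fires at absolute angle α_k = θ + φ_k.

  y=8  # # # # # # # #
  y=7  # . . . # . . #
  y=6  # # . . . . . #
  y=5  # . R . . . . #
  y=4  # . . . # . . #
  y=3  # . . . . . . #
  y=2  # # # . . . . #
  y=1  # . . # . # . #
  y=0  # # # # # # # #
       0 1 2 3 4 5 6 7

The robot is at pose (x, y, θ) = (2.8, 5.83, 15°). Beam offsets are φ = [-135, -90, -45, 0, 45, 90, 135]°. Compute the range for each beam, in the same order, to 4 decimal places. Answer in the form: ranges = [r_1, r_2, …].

ranges = [3.2678, 3.9651, 1.6600, 4.3482, 2.4000, 2.2465, 0.9238]

beam 1: φ=-135°, α=240°
  dir = (cos 240°, sin 240°) = (-0.5000, -0.8660); from cell (2,5)
  next x-line at t=1.6000, next y-line at t=0.9584; Δt_x=2.0000, Δt_y=1.1547
    y: enter (2,4) at t=0.9584
    x: enter (1,4) at t=1.6000
    y: enter (1,3) at t=2.1131
    y: enter (1,2) at t=3.2678 ← occupied
  → r_1 = 3.2678
beam 2: φ=-90°, α=285°
  dir = (cos 285°, sin 285°) = (0.2588, -0.9659); from cell (2,5)
  next x-line at t=0.7727, next y-line at t=0.8593; Δt_x=3.8637, Δt_y=1.0353
    x: enter (3,5) at t=0.7727
    y: enter (3,4) at t=0.8593
    y: enter (3,3) at t=1.8946
    y: enter (3,2) at t=2.9298
    y: enter (3,1) at t=3.9651 ← occupied
  → r_2 = 3.9651
beam 3: φ=-45°, α=330°
  dir = (cos 330°, sin 330°) = (0.8660, -0.5000); from cell (2,5)
  next x-line at t=0.2309, next y-line at t=1.6600; Δt_x=1.1547, Δt_y=2.0000
    x: enter (3,5) at t=0.2309
    x: enter (4,5) at t=1.3856
    y: enter (4,4) at t=1.6600 ← occupied
  → r_3 = 1.6600
beam 4: φ=0°, α=15°
  dir = (cos 15°, sin 15°) = (0.9659, 0.2588); from cell (2,5)
  next x-line at t=0.2071, next y-line at t=0.6568; Δt_x=1.0353, Δt_y=3.8637
    x: enter (3,5) at t=0.2071
    y: enter (3,6) at t=0.6568
    x: enter (4,6) at t=1.2423
    x: enter (5,6) at t=2.2776
    x: enter (6,6) at t=3.3129
    x: enter (7,6) at t=4.3482 ← occupied
  → r_4 = 4.3482
beam 5: φ=45°, α=60°
  dir = (cos 60°, sin 60°) = (0.5000, 0.8660); from cell (2,5)
  next x-line at t=0.4000, next y-line at t=0.1963; Δt_x=2.0000, Δt_y=1.1547
    y: enter (2,6) at t=0.1963
    x: enter (3,6) at t=0.4000
    y: enter (3,7) at t=1.3510
    x: enter (4,7) at t=2.4000 ← occupied
  → r_5 = 2.4000
beam 6: φ=90°, α=105°
  dir = (cos 105°, sin 105°) = (-0.2588, 0.9659); from cell (2,5)
  next x-line at t=3.0910, next y-line at t=0.1760; Δt_x=3.8637, Δt_y=1.0353
    y: enter (2,6) at t=0.1760
    y: enter (2,7) at t=1.2113
    y: enter (2,8) at t=2.2465 ← occupied
  → r_6 = 2.2465
beam 7: φ=135°, α=150°
  dir = (cos 150°, sin 150°) = (-0.8660, 0.5000); from cell (2,5)
  next x-line at t=0.9238, next y-line at t=0.3400; Δt_x=1.1547, Δt_y=2.0000
    y: enter (2,6) at t=0.3400
    x: enter (1,6) at t=0.9238 ← occupied
  → r_7 = 0.9238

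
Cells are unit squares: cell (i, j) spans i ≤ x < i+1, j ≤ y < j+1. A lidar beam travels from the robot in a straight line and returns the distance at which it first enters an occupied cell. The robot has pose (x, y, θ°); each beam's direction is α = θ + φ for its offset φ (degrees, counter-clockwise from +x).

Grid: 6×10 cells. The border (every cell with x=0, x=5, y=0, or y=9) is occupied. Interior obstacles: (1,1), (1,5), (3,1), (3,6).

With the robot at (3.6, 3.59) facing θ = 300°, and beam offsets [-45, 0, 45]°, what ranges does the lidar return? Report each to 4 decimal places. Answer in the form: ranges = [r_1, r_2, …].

ranges = [1.6461, 2.8000, 1.4494]

beam 1: φ=-45°, α=255°
  cosα=-0.2588 sinα=-0.9659 | (3,3) | tMaxX 2.3182 tMaxY 0.6108 | tΔX 3.8637 tΔY 1.0353
    t=0.6108 [y] (3,2)
    t=1.6461 [y] (3,1) — stop
  → r_1 = 1.6461
beam 2: φ=0°, α=300°
  cosα=0.5000 sinα=-0.8660 | (3,3) | tMaxX 0.8000 tMaxY 0.6813 | tΔX 2.0000 tΔY 1.1547
    t=0.6813 [y] (3,2)
    t=0.8000 [x] (4,2)
    t=1.8360 [y] (4,1)
    t=2.8000 [x] (5,1) — stop
  → r_2 = 2.8000
beam 3: φ=45°, α=345°
  cosα=0.9659 sinα=-0.2588 | (3,3) | tMaxX 0.4141 tMaxY 2.2796 | tΔX 1.0353 tΔY 3.8637
    t=0.4141 [x] (4,3)
    t=1.4494 [x] (5,3) — stop
  → r_3 = 1.4494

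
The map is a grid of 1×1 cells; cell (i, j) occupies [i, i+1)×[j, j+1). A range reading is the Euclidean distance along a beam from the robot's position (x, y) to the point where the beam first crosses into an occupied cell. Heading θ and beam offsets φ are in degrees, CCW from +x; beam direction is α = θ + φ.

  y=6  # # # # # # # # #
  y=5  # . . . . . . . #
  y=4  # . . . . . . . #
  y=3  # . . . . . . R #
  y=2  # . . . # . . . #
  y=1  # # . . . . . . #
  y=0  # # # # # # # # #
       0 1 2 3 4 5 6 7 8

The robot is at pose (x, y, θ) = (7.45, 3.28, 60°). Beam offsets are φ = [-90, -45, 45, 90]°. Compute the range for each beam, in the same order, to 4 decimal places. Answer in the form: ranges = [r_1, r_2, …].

ranges = [0.6351, 0.5694, 2.8160, 5.4400]

beam 1: φ=-90°, α=330°
  cosα=0.8660 sinα=-0.5000 | (7,3) | tMaxX 0.6351 tMaxY 0.5600 | tΔX 1.1547 tΔY 2.0000
    t=0.5600 [y] (7,2)
    t=0.6351 [x] (8,2) — stop
  → r_1 = 0.6351
beam 2: φ=-45°, α=15°
  cosα=0.9659 sinα=0.2588 | (7,3) | tMaxX 0.5694 tMaxY 2.7819 | tΔX 1.0353 tΔY 3.8637
    t=0.5694 [x] (8,3) — stop
  → r_2 = 0.5694
beam 3: φ=45°, α=105°
  cosα=-0.2588 sinα=0.9659 | (7,3) | tMaxX 1.7387 tMaxY 0.7454 | tΔX 3.8637 tΔY 1.0353
    t=0.7454 [y] (7,4)
    t=1.7387 [x] (6,4)
    t=1.7807 [y] (6,5)
    t=2.8160 [y] (6,6) — stop
  → r_3 = 2.8160
beam 4: φ=90°, α=150°
  cosα=-0.8660 sinα=0.5000 | (7,3) | tMaxX 0.5196 tMaxY 1.4400 | tΔX 1.1547 tΔY 2.0000
    t=0.5196 [x] (6,3)
    t=1.4400 [y] (6,4)
    t=1.6743 [x] (5,4)
    t=2.8290 [x] (4,4)
    t=3.4400 [y] (4,5)
    t=3.9837 [x] (3,5)
    t=5.1384 [x] (2,5)
    t=5.4400 [y] (2,6) — stop
  → r_4 = 5.4400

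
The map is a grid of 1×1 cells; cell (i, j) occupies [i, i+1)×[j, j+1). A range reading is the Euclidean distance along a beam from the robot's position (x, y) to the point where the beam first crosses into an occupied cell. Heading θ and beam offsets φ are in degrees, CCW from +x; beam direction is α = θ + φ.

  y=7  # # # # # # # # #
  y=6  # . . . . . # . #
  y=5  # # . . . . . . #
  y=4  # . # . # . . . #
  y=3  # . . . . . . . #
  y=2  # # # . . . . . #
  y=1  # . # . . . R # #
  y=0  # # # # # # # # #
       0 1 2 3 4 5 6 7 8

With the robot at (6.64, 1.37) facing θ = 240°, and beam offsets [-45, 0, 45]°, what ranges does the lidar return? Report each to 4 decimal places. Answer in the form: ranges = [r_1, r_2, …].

beam 1: φ=-45°, α=195°
  cosα=-0.9659 sinα=-0.2588 | (6,1) | tMaxX 0.6626 tMaxY 1.4296 | tΔX 1.0353 tΔY 3.8637
    t=0.6626 [x] (5,1)
    t=1.4296 [y] (5,0) — stop
  → r_1 = 1.4296
beam 2: φ=0°, α=240°
  cosα=-0.5000 sinα=-0.8660 | (6,1) | tMaxX 1.2800 tMaxY 0.4272 | tΔX 2.0000 tΔY 1.1547
    t=0.4272 [y] (6,0) — stop
  → r_2 = 0.4272
beam 3: φ=45°, α=285°
  cosα=0.2588 sinα=-0.9659 | (6,1) | tMaxX 1.3909 tMaxY 0.3831 | tΔX 3.8637 tΔY 1.0353
    t=0.3831 [y] (6,0) — stop
  → r_3 = 0.3831

ranges = [1.4296, 0.4272, 0.3831]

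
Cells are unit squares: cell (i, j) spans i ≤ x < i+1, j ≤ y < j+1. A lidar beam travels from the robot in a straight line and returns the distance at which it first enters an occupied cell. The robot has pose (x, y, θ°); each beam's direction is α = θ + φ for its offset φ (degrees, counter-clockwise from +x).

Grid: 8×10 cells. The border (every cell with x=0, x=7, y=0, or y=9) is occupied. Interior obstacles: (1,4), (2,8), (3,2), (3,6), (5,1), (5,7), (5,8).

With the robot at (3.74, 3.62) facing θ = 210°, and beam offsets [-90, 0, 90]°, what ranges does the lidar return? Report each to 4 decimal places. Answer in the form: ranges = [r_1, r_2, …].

ranges = [5.4800, 3.1639, 2.5200]

beam 1: φ=-90°, α=120°
  direction (-0.5000, 0.8660); cell (3,3); t to first gridline: x 1.4800, y 0.4388 (then +2.0000 / +1.1547)
    (3,4) via y @ 0.4388
    (2,4) via x @ 1.4800
    (2,5) via y @ 1.5935
    (2,6) via y @ 2.7482
    (1,6) via x @ 3.4800
    (1,7) via y @ 3.9029
    (1,8) via y @ 5.0576
    (0,8) via x @ 5.4800  # hit
  → r_1 = 5.4800
beam 2: φ=0°, α=210°
  direction (-0.8660, -0.5000); cell (3,3); t to first gridline: x 0.8545, y 1.2400 (then +1.1547 / +2.0000)
    (2,3) via x @ 0.8545
    (2,2) via y @ 1.2400
    (1,2) via x @ 2.0092
    (0,2) via x @ 3.1639  # hit
  → r_2 = 3.1639
beam 3: φ=90°, α=300°
  direction (0.5000, -0.8660); cell (3,3); t to first gridline: x 0.5200, y 0.7159 (then +2.0000 / +1.1547)
    (4,3) via x @ 0.5200
    (4,2) via y @ 0.7159
    (4,1) via y @ 1.8706
    (5,1) via x @ 2.5200  # hit
  → r_3 = 2.5200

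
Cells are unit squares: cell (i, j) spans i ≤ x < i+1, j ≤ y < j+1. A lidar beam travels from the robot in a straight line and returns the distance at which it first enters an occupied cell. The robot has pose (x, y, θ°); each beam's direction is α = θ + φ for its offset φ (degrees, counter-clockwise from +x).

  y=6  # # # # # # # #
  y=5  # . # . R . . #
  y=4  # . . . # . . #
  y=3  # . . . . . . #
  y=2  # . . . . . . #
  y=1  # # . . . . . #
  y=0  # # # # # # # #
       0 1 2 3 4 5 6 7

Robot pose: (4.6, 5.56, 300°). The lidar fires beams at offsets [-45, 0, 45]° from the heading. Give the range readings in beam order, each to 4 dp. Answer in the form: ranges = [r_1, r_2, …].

beam 1: φ=-45°, α=255°
  d=(-0.2588,-0.9659)  start (4,5)  tX=2.3182 tY=0.5798  stride 1/|dx|=3.8637 1/|dy|=1.0353
    cross y-line → (4,4), t=0.5798 (wall)
  → r_1 = 0.5798
beam 2: φ=0°, α=300°
  d=(0.5000,-0.8660)  start (4,5)  tX=0.8000 tY=0.6466  stride 1/|dx|=2.0000 1/|dy|=1.1547
    cross y-line → (4,4), t=0.6466 (wall)
  → r_2 = 0.6466
beam 3: φ=45°, α=345°
  d=(0.9659,-0.2588)  start (4,5)  tX=0.4141 tY=2.1637  stride 1/|dx|=1.0353 1/|dy|=3.8637
    cross x-line → (5,5), t=0.4141
    cross x-line → (6,5), t=1.4494
    cross y-line → (6,4), t=2.1637
    cross x-line → (7,4), t=2.4847 (wall)
  → r_3 = 2.4847

ranges = [0.5798, 0.6466, 2.4847]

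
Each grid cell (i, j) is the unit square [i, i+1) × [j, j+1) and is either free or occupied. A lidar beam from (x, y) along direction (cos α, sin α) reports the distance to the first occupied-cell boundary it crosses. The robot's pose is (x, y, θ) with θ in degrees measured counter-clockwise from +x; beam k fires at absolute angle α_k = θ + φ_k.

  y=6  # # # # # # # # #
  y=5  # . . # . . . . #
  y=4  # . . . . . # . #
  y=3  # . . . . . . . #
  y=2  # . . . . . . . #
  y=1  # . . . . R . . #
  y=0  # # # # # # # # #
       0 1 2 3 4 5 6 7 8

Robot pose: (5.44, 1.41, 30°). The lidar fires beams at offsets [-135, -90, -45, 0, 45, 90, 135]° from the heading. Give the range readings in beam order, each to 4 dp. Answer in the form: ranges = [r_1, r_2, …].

ranges = [0.4245, 0.4734, 1.5841, 2.9560, 2.6814, 4.1454, 4.5966]

beam 1: φ=-135°, α=255°
  dir = (cos 255°, sin 255°) = (-0.2588, -0.9659); from cell (5,1)
  next x-line at t=1.7000, next y-line at t=0.4245; Δt_x=3.8637, Δt_y=1.0353
    y: enter (5,0) at t=0.4245 ← occupied
  → r_1 = 0.4245
beam 2: φ=-90°, α=300°
  dir = (cos 300°, sin 300°) = (0.5000, -0.8660); from cell (5,1)
  next x-line at t=1.1200, next y-line at t=0.4734; Δt_x=2.0000, Δt_y=1.1547
    y: enter (5,0) at t=0.4734 ← occupied
  → r_2 = 0.4734
beam 3: φ=-45°, α=345°
  dir = (cos 345°, sin 345°) = (0.9659, -0.2588); from cell (5,1)
  next x-line at t=0.5798, next y-line at t=1.5841; Δt_x=1.0353, Δt_y=3.8637
    x: enter (6,1) at t=0.5798
    y: enter (6,0) at t=1.5841 ← occupied
  → r_3 = 1.5841
beam 4: φ=0°, α=30°
  dir = (cos 30°, sin 30°) = (0.8660, 0.5000); from cell (5,1)
  next x-line at t=0.6466, next y-line at t=1.1800; Δt_x=1.1547, Δt_y=2.0000
    x: enter (6,1) at t=0.6466
    y: enter (6,2) at t=1.1800
    x: enter (7,2) at t=1.8013
    x: enter (8,2) at t=2.9560 ← occupied
  → r_4 = 2.9560
beam 5: φ=45°, α=75°
  dir = (cos 75°, sin 75°) = (0.2588, 0.9659); from cell (5,1)
  next x-line at t=2.1637, next y-line at t=0.6108; Δt_x=3.8637, Δt_y=1.0353
    y: enter (5,2) at t=0.6108
    y: enter (5,3) at t=1.6461
    x: enter (6,3) at t=2.1637
    y: enter (6,4) at t=2.6814 ← occupied
  → r_5 = 2.6814
beam 6: φ=90°, α=120°
  dir = (cos 120°, sin 120°) = (-0.5000, 0.8660); from cell (5,1)
  next x-line at t=0.8800, next y-line at t=0.6813; Δt_x=2.0000, Δt_y=1.1547
    y: enter (5,2) at t=0.6813
    x: enter (4,2) at t=0.8800
    y: enter (4,3) at t=1.8360
    x: enter (3,3) at t=2.8800
    y: enter (3,4) at t=2.9907
    y: enter (3,5) at t=4.1454 ← occupied
  → r_6 = 4.1454
beam 7: φ=135°, α=165°
  dir = (cos 165°, sin 165°) = (-0.9659, 0.2588); from cell (5,1)
  next x-line at t=0.4555, next y-line at t=2.2796; Δt_x=1.0353, Δt_y=3.8637
    x: enter (4,1) at t=0.4555
    x: enter (3,1) at t=1.4908
    y: enter (3,2) at t=2.2796
    x: enter (2,2) at t=2.5261
    x: enter (1,2) at t=3.5614
    x: enter (0,2) at t=4.5966 ← occupied
  → r_7 = 4.5966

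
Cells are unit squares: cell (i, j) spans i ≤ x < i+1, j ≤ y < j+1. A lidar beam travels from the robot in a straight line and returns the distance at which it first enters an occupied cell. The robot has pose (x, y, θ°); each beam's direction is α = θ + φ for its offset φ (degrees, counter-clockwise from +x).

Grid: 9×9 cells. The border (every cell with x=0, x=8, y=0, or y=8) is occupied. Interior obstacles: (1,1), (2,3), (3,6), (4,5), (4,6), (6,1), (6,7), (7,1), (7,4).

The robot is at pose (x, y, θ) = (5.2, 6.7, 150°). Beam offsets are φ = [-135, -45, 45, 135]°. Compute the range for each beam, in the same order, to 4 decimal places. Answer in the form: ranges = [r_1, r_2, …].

ranges = [1.1591, 1.3459, 0.2071, 4.8658]

beam 1: φ=-135°, α=15°
  direction (0.9659, 0.2588); cell (5,6); t to first gridline: x 0.8282, y 1.1591 (then +1.0353 / +3.8637)
    (6,6) via x @ 0.8282
    (6,7) via y @ 1.1591  # hit
  → r_1 = 1.1591
beam 2: φ=-45°, α=105°
  direction (-0.2588, 0.9659); cell (5,6); t to first gridline: x 0.7727, y 0.3106 (then +3.8637 / +1.0353)
    (5,7) via y @ 0.3106
    (4,7) via x @ 0.7727
    (4,8) via y @ 1.3459  # hit
  → r_2 = 1.3459
beam 3: φ=45°, α=195°
  direction (-0.9659, -0.2588); cell (5,6); t to first gridline: x 0.2071, y 2.7046 (then +1.0353 / +3.8637)
    (4,6) via x @ 0.2071  # hit
  → r_3 = 0.2071
beam 4: φ=135°, α=285°
  direction (0.2588, -0.9659); cell (5,6); t to first gridline: x 3.0910, y 0.7247 (then +3.8637 / +1.0353)
    (5,5) via y @ 0.7247
    (5,4) via y @ 1.7600
    (5,3) via y @ 2.7952
    (6,3) via x @ 3.0910
    (6,2) via y @ 3.8305
    (6,1) via y @ 4.8658  # hit
  → r_4 = 4.8658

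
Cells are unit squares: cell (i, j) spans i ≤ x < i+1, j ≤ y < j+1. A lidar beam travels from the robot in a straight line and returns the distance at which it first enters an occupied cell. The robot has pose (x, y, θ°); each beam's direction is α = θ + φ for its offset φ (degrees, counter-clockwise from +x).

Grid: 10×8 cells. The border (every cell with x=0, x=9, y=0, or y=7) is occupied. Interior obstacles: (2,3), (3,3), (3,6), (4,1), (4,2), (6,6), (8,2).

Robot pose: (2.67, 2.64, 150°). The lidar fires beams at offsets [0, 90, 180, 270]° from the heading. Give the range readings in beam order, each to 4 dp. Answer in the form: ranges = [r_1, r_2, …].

ranges = [0.7200, 1.8937, 1.5358, 0.4157]

beam 1: φ=0°, α=150°
  dir = (cos 150°, sin 150°) = (-0.8660, 0.5000); from cell (2,2)
  next x-line at t=0.7736, next y-line at t=0.7200; Δt_x=1.1547, Δt_y=2.0000
    y: enter (2,3) at t=0.7200 ← occupied
  → r_1 = 0.7200
beam 2: φ=90°, α=240°
  dir = (cos 240°, sin 240°) = (-0.5000, -0.8660); from cell (2,2)
  next x-line at t=1.3400, next y-line at t=0.7390; Δt_x=2.0000, Δt_y=1.1547
    y: enter (2,1) at t=0.7390
    x: enter (1,1) at t=1.3400
    y: enter (1,0) at t=1.8937 ← occupied
  → r_2 = 1.8937
beam 3: φ=180°, α=330°
  dir = (cos 330°, sin 330°) = (0.8660, -0.5000); from cell (2,2)
  next x-line at t=0.3811, next y-line at t=1.2800; Δt_x=1.1547, Δt_y=2.0000
    x: enter (3,2) at t=0.3811
    y: enter (3,1) at t=1.2800
    x: enter (4,1) at t=1.5358 ← occupied
  → r_3 = 1.5358
beam 4: φ=270°, α=60°
  dir = (cos 60°, sin 60°) = (0.5000, 0.8660); from cell (2,2)
  next x-line at t=0.6600, next y-line at t=0.4157; Δt_x=2.0000, Δt_y=1.1547
    y: enter (2,3) at t=0.4157 ← occupied
  → r_4 = 0.4157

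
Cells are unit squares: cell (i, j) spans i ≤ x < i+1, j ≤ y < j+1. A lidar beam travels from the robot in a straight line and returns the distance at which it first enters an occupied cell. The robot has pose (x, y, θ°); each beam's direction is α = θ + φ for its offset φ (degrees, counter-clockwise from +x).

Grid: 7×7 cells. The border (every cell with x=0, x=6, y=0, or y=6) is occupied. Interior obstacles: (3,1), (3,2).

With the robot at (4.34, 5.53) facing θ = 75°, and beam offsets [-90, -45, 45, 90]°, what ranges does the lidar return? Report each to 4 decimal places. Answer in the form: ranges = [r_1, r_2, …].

beam 1: φ=-90°, α=345°
  d=(0.9659,-0.2588)  start (4,5)  tX=0.6833 tY=2.0478  stride 1/|dx|=1.0353 1/|dy|=3.8637
    cross x-line → (5,5), t=0.6833
    cross x-line → (6,5), t=1.7186 (wall)
  → r_1 = 1.7186
beam 2: φ=-45°, α=30°
  d=(0.8660,0.5000)  start (4,5)  tX=0.7621 tY=0.9400  stride 1/|dx|=1.1547 1/|dy|=2.0000
    cross x-line → (5,5), t=0.7621
    cross y-line → (5,6), t=0.9400 (wall)
  → r_2 = 0.9400
beam 3: φ=45°, α=120°
  d=(-0.5000,0.8660)  start (4,5)  tX=0.6800 tY=0.5427  stride 1/|dx|=2.0000 1/|dy|=1.1547
    cross y-line → (4,6), t=0.5427 (wall)
  → r_3 = 0.5427
beam 4: φ=90°, α=165°
  d=(-0.9659,0.2588)  start (4,5)  tX=0.3520 tY=1.8159  stride 1/|dx|=1.0353 1/|dy|=3.8637
    cross x-line → (3,5), t=0.3520
    cross x-line → (2,5), t=1.3873
    cross y-line → (2,6), t=1.8159 (wall)
  → r_4 = 1.8159

ranges = [1.7186, 0.9400, 0.5427, 1.8159]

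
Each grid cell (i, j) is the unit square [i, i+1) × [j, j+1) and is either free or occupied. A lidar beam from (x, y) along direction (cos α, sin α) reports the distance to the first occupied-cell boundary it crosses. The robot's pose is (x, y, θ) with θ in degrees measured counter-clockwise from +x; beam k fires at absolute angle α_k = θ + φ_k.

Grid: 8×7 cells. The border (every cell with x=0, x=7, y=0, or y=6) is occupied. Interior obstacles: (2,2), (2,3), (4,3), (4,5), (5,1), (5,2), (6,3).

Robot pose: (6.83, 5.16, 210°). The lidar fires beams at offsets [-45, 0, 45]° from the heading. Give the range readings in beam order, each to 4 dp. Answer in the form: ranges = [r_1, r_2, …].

beam 1: φ=-45°, α=165°
  d=(-0.9659,0.2588)  start (6,5)  tX=0.8593 tY=3.2455  stride 1/|dx|=1.0353 1/|dy|=3.8637
    cross x-line → (5,5), t=0.8593
    cross x-line → (4,5), t=1.8946 (wall)
  → r_1 = 1.8946
beam 2: φ=0°, α=210°
  d=(-0.8660,-0.5000)  start (6,5)  tX=0.9584 tY=0.3200  stride 1/|dx|=1.1547 1/|dy|=2.0000
    cross y-line → (6,4), t=0.3200
    cross x-line → (5,4), t=0.9584
    cross x-line → (4,4), t=2.1131
    cross y-line → (4,3), t=2.3200 (wall)
  → r_2 = 2.3200
beam 3: φ=45°, α=255°
  d=(-0.2588,-0.9659)  start (6,5)  tX=3.2069 tY=0.1656  stride 1/|dx|=3.8637 1/|dy|=1.0353
    cross y-line → (6,4), t=0.1656
    cross y-line → (6,3), t=1.2009 (wall)
  → r_3 = 1.2009

ranges = [1.8946, 2.3200, 1.2009]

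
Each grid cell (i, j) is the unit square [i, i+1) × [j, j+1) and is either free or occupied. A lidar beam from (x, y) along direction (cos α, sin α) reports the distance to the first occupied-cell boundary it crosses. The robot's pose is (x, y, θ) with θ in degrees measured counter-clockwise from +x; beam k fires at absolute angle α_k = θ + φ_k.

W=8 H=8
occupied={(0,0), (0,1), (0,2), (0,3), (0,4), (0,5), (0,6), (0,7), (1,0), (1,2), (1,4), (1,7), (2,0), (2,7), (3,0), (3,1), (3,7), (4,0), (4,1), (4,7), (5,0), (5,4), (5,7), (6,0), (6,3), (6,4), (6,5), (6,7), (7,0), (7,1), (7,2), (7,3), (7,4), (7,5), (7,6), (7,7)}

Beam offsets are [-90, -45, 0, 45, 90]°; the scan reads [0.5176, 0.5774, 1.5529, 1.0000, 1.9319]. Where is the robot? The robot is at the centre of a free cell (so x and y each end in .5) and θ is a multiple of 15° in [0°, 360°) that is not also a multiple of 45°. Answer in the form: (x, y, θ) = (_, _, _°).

(x, y, θ) = (2.5, 2.5, 255°)

The pose lattice has 28·16 = 448 candidates. Test each by forward raycasting.
  (1.5, 3.5, 255°): beam 3 = 0.5176 ≠ 1.5529 ✗
  (5.5, 1.5, 195°): beam 1 = 5.6940 ≠ 0.5176 ✗
  (1.5, 6.5, 15°): beam 1 = 1.5529 ≠ 0.5176 ✗
  (3.5, 6.5, 120°): beam 1 = 1.0000 ≠ 0.5176 ✗
  (4.5, 5.5, 300°): beam 1 = 2.8868 ≠ 0.5176 ✗
  …
  (2.5, 2.5, 255°): r_1=0.5176, r_2=0.5774, r_3=1.5529, r_4=1.0000, r_5=1.9319 — all match ✓
Only this pose fits every beam.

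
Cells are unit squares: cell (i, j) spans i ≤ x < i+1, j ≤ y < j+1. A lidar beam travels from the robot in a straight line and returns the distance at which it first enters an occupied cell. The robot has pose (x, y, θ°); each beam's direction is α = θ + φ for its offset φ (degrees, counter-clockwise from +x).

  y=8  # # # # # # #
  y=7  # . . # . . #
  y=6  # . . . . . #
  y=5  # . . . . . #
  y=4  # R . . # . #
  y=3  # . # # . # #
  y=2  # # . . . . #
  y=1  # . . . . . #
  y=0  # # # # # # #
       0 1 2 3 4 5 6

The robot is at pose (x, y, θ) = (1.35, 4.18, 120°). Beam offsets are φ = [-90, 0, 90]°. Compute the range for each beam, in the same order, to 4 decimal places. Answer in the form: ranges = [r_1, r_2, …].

beam 1: φ=-90°, α=30°
  dir = (cos 30°, sin 30°) = (0.8660, 0.5000); from cell (1,4)
  next x-line at t=0.7506, next y-line at t=1.6400; Δt_x=1.1547, Δt_y=2.0000
    x: enter (2,4) at t=0.7506
    y: enter (2,5) at t=1.6400
    x: enter (3,5) at t=1.9053
    x: enter (4,5) at t=3.0600
    y: enter (4,6) at t=3.6400
    x: enter (5,6) at t=4.2147
    x: enter (6,6) at t=5.3694 ← occupied
  → r_1 = 5.3694
beam 2: φ=0°, α=120°
  dir = (cos 120°, sin 120°) = (-0.5000, 0.8660); from cell (1,4)
  next x-line at t=0.7000, next y-line at t=0.9469; Δt_x=2.0000, Δt_y=1.1547
    x: enter (0,4) at t=0.7000 ← occupied
  → r_2 = 0.7000
beam 3: φ=90°, α=210°
  dir = (cos 210°, sin 210°) = (-0.8660, -0.5000); from cell (1,4)
  next x-line at t=0.4041, next y-line at t=0.3600; Δt_x=1.1547, Δt_y=2.0000
    y: enter (1,3) at t=0.3600
    x: enter (0,3) at t=0.4041 ← occupied
  → r_3 = 0.4041

ranges = [5.3694, 0.7000, 0.4041]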